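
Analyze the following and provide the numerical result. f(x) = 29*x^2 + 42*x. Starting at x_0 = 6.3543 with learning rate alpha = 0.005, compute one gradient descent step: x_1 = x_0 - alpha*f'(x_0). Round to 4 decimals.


We compute the gradient at x_0 and apply the update.
f'(x) = 58*x + 42
f'(6.3543) = 58*6.3543 + 42 = 410.5494
x_1 = 6.3543 - 0.005*410.5494 = 4.3016


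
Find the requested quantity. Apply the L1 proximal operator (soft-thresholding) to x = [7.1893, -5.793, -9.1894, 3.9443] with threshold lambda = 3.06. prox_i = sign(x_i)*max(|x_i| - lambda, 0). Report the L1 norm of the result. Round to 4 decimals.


Soft-thresholding with lambda = 3.06:
prox(7.1893) = sign(7.1893)*max(|7.1893| - 3.06, 0) = 4.1293
prox(-5.793) = sign(-5.793)*max(|-5.793| - 3.06, 0) = -2.733
prox(-9.1894) = sign(-9.1894)*max(|-9.1894| - 3.06, 0) = -6.1294
prox(3.9443) = sign(3.9443)*max(|3.9443| - 3.06, 0) = 0.8843
prox(x) = [4.1293, -2.733, -6.1294, 0.8843]
||prox(x)||_1 = 4.1293 + 2.733 + 6.1294 + 0.8843 = 13.876


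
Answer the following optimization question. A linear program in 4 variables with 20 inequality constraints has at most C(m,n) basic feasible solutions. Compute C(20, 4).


Each vertex corresponds to some choice of n active constraints out of m, so the number of vertices is at most C(m, n) = m! / (n!(m-n)!).
m = 20, n = 4
Numerator: 20 * 19 * 18 * 17
Denominator: 4! = 24
C(20, 4) = 4845


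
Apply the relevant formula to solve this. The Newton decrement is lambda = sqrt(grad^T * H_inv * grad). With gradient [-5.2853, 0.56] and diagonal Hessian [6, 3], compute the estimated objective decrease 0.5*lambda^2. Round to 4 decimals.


Step 1: H is diagonal, so H^(-1) * g = [-0.8809, 0.1867].
Step 2: g^T H^(-1) g = sum_i g_i^2 / H_ii
  = (-5.2853)^2/6 + (0.56)^2/3
  = 4.6557 + 0.1045 = 4.7603
Step 3: Objective decrease = 0.5 * g^T H^(-1) g = 2.3801


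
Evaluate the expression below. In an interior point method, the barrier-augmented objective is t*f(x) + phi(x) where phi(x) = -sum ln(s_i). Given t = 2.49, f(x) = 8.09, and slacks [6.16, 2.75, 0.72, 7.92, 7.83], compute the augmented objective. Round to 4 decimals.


Step 1: Compute log-barrier.
ln values: [1.8181, 1.0116, -0.3285, 2.0694, 2.058]
phi = -(1.8181 + 1.0116 - 0.3285 + 2.0694 + 2.058) = -6.6285
Step 2: Compute augmented objective.
t*f(x) = 2.49*8.09 = 20.1441
Total = 20.1441 - 6.6285 = 13.5156


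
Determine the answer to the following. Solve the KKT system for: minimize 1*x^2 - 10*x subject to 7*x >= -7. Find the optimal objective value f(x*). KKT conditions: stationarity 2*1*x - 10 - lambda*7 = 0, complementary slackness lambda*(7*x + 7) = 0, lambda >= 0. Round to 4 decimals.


Step 1: Try lambda = 0 (constraint inactive).
Stationarity: 2*1*x - 10 = 0
x* = 10/(2*1) = 5.0
Check constraint: 7*5.0 = 35.0 >= -7 -- satisfied.
Step 2: Compute optimal value.
f(x*) = 1*5.0^2 - 10*5.0 = -25.0


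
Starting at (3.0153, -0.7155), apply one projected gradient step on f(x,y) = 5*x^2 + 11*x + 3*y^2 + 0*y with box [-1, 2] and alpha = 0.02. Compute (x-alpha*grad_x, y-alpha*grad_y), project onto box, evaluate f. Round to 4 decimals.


Step 1: Compute gradient at (3.0153, -0.7155).
grad_x = 2*5*3.0153 + 11 = 41.153
grad_y = 2*3*-0.7155 + 0 = -4.293
Step 2: Gradient step.
x_raw = 3.0153 - 0.02*41.153 = 2.1922
y_raw = -0.7155 - 0.02*-4.293 = -0.6296
Step 3: Project onto [-1, 2].
x_proj = clip(2.1922) = 2.0
y_proj = clip(-0.6296) = -0.6296
Step 4: Evaluate f.
f(2.0, -0.6296) = 43.1893


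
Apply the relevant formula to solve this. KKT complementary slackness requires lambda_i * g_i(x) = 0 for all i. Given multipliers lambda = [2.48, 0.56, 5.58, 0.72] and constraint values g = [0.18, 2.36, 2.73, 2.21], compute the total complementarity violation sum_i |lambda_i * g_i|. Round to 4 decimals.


KKT complementary slackness check:
lambda_1 * g_1 = 2.48 * 0.18 = 0.4464
lambda_2 * g_2 = 0.56 * 2.36 = 1.3216
lambda_3 * g_3 = 5.58 * 2.73 = 15.2334
lambda_4 * g_4 = 0.72 * 2.21 = 1.5912
Total violation = 0.4464 + 1.3216 + 15.2334 + 1.5912 = 18.5926


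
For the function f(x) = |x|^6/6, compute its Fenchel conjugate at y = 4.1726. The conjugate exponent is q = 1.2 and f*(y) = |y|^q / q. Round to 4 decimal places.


The conjugate exponent q satisfies 1/p + 1/q = 1.
p = 6, so q = 6/(6 - 1) = 1.2
|y|^q = 4.1726^1.2 = 5.5525
f*(4.1726) = 5.5525 / 1.2 = 4.6271


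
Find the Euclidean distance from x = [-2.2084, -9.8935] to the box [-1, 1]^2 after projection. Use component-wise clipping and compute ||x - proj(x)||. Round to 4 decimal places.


Project each component onto [-1, 1].
clip(-2.2084) = -1.0, clip(-9.8935) = -1.0
Projection = [-1.0, -1.0]
Squared diffs: [1.4602, 79.0943]
Distance = sqrt(80.5545) = 8.9752


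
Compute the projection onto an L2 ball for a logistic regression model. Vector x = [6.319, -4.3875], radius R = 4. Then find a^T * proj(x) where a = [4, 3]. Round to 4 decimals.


Step 1: Compute ||x|| (intermediates to 6 decimals).
||x|| = sqrt(6.319^2 + (-4.3875)^2) = 7.692848
Step 2: Project.
Since ||x|| > R, scale = R/||x|| = 4/7.692848 = 0.519963, proj(x) = scale * x
proj(x) = [3.285646, -2.281338]
Step 3: Dot product.
a^T * proj(x) = 4*3.285646 + 3*(-2.281338) = 6.2986


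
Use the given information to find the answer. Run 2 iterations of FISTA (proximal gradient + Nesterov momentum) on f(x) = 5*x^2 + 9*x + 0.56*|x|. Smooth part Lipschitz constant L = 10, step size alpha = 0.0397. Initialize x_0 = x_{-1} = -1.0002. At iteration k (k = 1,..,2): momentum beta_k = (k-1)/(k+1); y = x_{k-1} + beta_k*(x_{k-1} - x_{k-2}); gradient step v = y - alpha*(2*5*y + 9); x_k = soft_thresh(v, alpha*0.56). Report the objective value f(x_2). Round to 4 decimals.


FISTA on f(x) = 5*x^2 + 9*x + 0.56*|x|
L = 10, alpha = 0.0397
Iteration 1: beta = 0.0, y = -1.0002 + 0.0*(-1.0002 + 1.0002) = -1.0002
  grad(y) = -1.002, v = y - alpha*grad = -0.9604
  prox(v) = soft_thresh(-0.9604, 0.0222) = -0.9382
Iteration 2: beta = 0.3333, y = -0.9382 + 0.3333*(-0.9382 + 1.0002) = -0.9175
  grad(y) = -0.1752, v = y - alpha*grad = -0.9106
  prox(v) = soft_thresh(-0.9106, 0.0222) = -0.8883
f(x_2) = 5*(-0.8883)^2 + 9*(-0.8883) + 0.56*|-0.8883| = -3.5519


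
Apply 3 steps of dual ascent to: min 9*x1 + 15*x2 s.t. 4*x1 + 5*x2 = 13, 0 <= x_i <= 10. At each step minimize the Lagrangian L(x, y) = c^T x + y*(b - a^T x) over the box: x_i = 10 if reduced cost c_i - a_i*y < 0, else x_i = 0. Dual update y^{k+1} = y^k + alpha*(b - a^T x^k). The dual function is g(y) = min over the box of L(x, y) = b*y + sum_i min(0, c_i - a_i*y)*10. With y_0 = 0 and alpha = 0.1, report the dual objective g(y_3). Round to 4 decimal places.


Dual ascent for LP: min 9*x1 + 15*x2, 4*x1 + 5*x2 = 13, 0 <= x_i <= 10
Step 1: y^k = 0.0, reduced costs: (9.0, 15.0)
  x^k = (0.0, 0.0), subgradient = b - a^T x = 13.0
  y^{k+1} = 0.0 + 0.1*13.0 = 1.3
Step 2: y^k = 1.3, reduced costs: (3.8, 8.5)
  x^k = (0.0, 0.0), subgradient = b - a^T x = 13.0
  y^{k+1} = 1.3 + 0.1*13.0 = 2.6
Step 3: y^k = 2.6, reduced costs: (-1.4, 2.0)
  x^k = (10.0, 0.0), subgradient = b - a^T x = -27.0
  y^{k+1} = 2.6 + 0.1*-27.0 = -0.1
Dual objective at y_3 = -0.1: reduced costs (9.4, 15.5), box minimizer x = (0.0, 0.0)
g(y_3) = b*y + (c1 - a1*y)*x1 + (c2 - a2*y)*x2 = 13*(-0.1) + 9.4*0.0 + 15.5*0.0 = -1.3 + 0.0 + 0.0 = -1.3


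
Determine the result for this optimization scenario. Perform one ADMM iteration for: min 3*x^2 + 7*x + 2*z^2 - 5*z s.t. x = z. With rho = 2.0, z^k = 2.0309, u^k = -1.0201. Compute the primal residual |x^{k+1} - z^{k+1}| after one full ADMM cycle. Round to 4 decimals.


ADMM iteration with rho = 2.0, z^k = 2.0309, u^k = -1.0201
Step 1: x-update.
Minimize 3*x^2 + 7*x + (2.0/2)*(x - 2.0309 - 1.0201)^2
FOC: (2*3 + 2.0)*x = -7 + 2.0*(2.0309 + 1.0201)
x^{k+1} = -0.1123
Step 2: z-update.
Minimize 2*z^2 - 5*z + (2.0/2)*(-0.1123 - z - 1.0201)^2
FOC: (2*2 + 2.0)*z = 5 + 2.0*(-0.1123 - 1.0201)
z^{k+1} = 0.4559
Step 3: u-update.
u^{k+1} = -1.0201 - 0.1123 - 0.4559 = -1.5882
Step 4: Primal residual = |-0.1123 - 0.4559| = 0.5681


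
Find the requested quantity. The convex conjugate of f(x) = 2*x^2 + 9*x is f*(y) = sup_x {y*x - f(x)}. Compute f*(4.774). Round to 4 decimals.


f*(y) = sup_x {y*x - a*x^2 - b*x} = sup_x {(y-b)*x - a*x^2}
FOC: (y - b) - 2a*x = 0 => x* = (y - b)/(2a)
x* = (4.774 - 9)/(2*2) = -1.0565
f*(4.774) = (y-b)^2/(4a) = (4.774 - 9)^2/(4*2)
= 17.8591/8 = 2.2324


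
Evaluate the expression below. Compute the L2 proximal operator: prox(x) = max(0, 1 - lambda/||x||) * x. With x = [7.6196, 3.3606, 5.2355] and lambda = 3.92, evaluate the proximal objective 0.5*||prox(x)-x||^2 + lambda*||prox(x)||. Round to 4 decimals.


Step 1: Compute ||x||.
||x|| = 9.8368
Step 2: Compute scaling factor.
scale = max(0, 1 - 3.92/9.8368) = 0.6015
Step 3: prox(x) = [4.5832, 2.0214, 3.1491]
||prox(x)|| = 5.9168
Step 4: Proximal objective.
0.5*||prox-x||^2 = 7.6832
lambda*||prox|| = 23.1939
Total = 30.877


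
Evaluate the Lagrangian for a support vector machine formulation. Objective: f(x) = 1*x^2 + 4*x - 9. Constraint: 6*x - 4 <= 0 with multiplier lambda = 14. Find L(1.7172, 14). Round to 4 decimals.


Step 1: Evaluate f(x).
f(1.7172) = 1*1.7172^2 + 4*1.7172 - 9 = 0.8176
Step 2: Evaluate g(x).
g(1.7172) = 6*1.7172 - 4 = 6.3032
Step 3: Compute Lagrangian.
L = 0.8176 + 14*6.3032 = 89.0624


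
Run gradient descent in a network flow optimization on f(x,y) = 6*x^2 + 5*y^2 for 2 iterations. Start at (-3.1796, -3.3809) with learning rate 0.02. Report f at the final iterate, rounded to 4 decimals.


Gradient descent on f(x,y) = 6*x^2 + 5*y^2.
Starting point: (-3.1796, -3.3809), alpha = 0.02
Step 1: grad_x = 2*6*-3.1796 = -38.1552, grad_y = 2*5*-3.3809 = -33.809
  x_1 = -3.1796 - 0.02*-38.1552 = -2.4165
  y_1 = -3.3809 - 0.02*-33.809 = -2.7047
Step 2: grad_x = 2*6*-2.4165 = -28.998, grad_y = 2*5*-2.7047 = -27.0472
  x_2 = -2.4165 - 0.02*-28.998 = -1.8365
  y_2 = -2.7047 - 0.02*-27.0472 = -2.1638
f(-1.8365, -2.1638) = 6*(-1.8365)^2 + 5*(-2.1638)^2 = 43.6468


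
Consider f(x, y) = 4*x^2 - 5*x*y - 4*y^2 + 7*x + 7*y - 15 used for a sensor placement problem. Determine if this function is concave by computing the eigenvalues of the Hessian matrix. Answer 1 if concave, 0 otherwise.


The Hessian of f(x,y) = 4*x^2 - 5*x*y - 4*y^2 + 7*x + 7*y - 15 is:
H = [[8, -5], [-5, -8]]
Trace = 8 - 8 = 0
Determinant = 8*-8 - (-5)^2 = -89
Discriminant = (0)^2 - 4*-89 = 356.0
Eigenvalues: lambda_1 = -9.434, lambda_2 = 9.434
The function is not concave.

0


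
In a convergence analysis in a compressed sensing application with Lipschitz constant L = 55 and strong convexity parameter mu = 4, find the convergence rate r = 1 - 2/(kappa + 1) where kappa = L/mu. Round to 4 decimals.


Step 1: Compute the condition number.
kappa = L/mu = 55/4 = 13.75
Step 2: Compute the convergence rate.
r = 1 - 2/(kappa + 1) = 1 - 2*mu/(L + mu) = (L - mu)/(L + mu) = 51/59 = 0.8644


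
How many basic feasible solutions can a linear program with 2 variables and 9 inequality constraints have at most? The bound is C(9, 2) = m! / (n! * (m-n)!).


Each vertex corresponds to some choice of n active constraints out of m, so the number of vertices is at most C(m, n) = m! / (n!(m-n)!).
m = 9, n = 2
Numerator: 9 * 8
Denominator: 2! = 2
C(9, 2) = 36


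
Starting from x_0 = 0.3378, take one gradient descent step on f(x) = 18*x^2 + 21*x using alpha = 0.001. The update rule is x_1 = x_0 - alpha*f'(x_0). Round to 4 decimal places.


We compute the gradient at x_0 and apply the update.
f'(x) = 36*x + 21
f'(0.3378) = 36*0.3378 + 21 = 33.1608
x_1 = 0.3378 - 0.001*33.1608 = 0.3046


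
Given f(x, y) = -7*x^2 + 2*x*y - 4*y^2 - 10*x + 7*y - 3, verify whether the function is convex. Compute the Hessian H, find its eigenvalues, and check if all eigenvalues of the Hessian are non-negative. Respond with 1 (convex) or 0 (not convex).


The Hessian of f(x,y) = -7*x^2 + 2*x*y - 4*y^2 - 10*x + 7*y - 3 is:
H = [[-14, 2], [2, -8]]
Trace = -14 - 8 = -22
Determinant = -14*-8 - (2)^2 = 108
Discriminant = (-22)^2 - 4*108 = 52.0
Eigenvalues: lambda_1 = -14.6056, lambda_2 = -7.3944
The function is not convex.

0


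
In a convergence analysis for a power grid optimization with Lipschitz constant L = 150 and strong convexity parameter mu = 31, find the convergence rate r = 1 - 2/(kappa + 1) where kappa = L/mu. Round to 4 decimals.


Step 1: Compute the condition number.
kappa = L/mu = 150/31 = 4.8387
Step 2: Compute the convergence rate.
r = 1 - 2/(kappa + 1) = 1 - 2*mu/(L + mu) = (L - mu)/(L + mu) = 119/181 = 0.6575


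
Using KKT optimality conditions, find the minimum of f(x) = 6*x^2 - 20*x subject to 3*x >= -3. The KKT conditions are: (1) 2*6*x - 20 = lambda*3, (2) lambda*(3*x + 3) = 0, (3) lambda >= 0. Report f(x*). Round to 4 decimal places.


Step 1: Try lambda = 0 (constraint inactive).
Stationarity: 2*6*x - 20 = 0
x* = 20/(2*6) = 5/3 = 1.6667 (rounded; the exact value 5/3 is used below)
Check constraint: 3*1.6667 = 5.0001 >= -3 -- satisfied.
Step 2: Compute optimal value.
f(x*) = 6*(5/3)^2 - 20*(5/3) = -16.6667


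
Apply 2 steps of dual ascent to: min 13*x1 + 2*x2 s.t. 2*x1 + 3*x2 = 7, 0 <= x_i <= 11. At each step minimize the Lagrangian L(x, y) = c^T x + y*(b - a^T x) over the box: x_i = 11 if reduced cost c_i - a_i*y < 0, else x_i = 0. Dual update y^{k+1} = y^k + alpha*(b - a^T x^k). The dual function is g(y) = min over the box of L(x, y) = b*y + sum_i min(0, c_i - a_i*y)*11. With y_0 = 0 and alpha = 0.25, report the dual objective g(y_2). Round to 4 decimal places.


Dual ascent for LP: min 13*x1 + 2*x2, 2*x1 + 3*x2 = 7, 0 <= x_i <= 11
Step 1: y^k = 0.0, reduced costs: (13.0, 2.0)
  x^k = (0.0, 0.0), subgradient = b - a^T x = 7.0
  y^{k+1} = 0.0 + 0.25*7.0 = 1.75
Step 2: y^k = 1.75, reduced costs: (9.5, -3.25)
  x^k = (0.0, 11.0), subgradient = b - a^T x = -26.0
  y^{k+1} = 1.75 + 0.25*-26.0 = -4.75
Dual objective at y_2 = -4.75: reduced costs (22.5, 16.25), box minimizer x = (0.0, 0.0)
g(y_2) = b*y + (c1 - a1*y)*x1 + (c2 - a2*y)*x2 = 7*(-4.75) + 22.5*0.0 + 16.25*0.0 = -33.25 + 0.0 + 0.0 = -33.25


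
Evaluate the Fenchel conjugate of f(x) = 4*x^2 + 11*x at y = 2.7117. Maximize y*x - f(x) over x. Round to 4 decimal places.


f*(y) = sup_x {y*x - a*x^2 - b*x} = sup_x {(y-b)*x - a*x^2}
FOC: (y - b) - 2a*x = 0 => x* = (y - b)/(2a)
x* = (2.7117 - 11)/(2*4) = -1.036
f*(2.7117) = (y-b)^2/(4a) = (2.7117 - 11)^2/(4*4)
= 68.6959/16 = 4.2935


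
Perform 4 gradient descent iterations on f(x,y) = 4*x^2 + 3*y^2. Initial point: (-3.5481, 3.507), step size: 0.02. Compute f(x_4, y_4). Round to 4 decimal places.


Gradient descent on f(x,y) = 4*x^2 + 3*y^2.
Starting point: (-3.5481, 3.507), alpha = 0.02
Step 1: grad_x = 2*4*-3.5481 = -28.3848, grad_y = 2*3*3.507 = 21.042
  x_1 = -3.5481 - 0.02*-28.3848 = -2.9804
  y_1 = 3.507 - 0.02*21.042 = 3.0862
Step 2: grad_x = 2*4*-2.9804 = -23.8432, grad_y = 2*3*3.0862 = 18.517
  x_2 = -2.9804 - 0.02*-23.8432 = -2.5035
  y_2 = 3.0862 - 0.02*18.517 = 2.7158
Step 3: grad_x = 2*4*-2.5035 = -20.0283, grad_y = 2*3*2.7158 = 16.2949
  x_3 = -2.5035 - 0.02*-20.0283 = -2.103
  y_3 = 2.7158 - 0.02*16.2949 = 2.3899
Step 4: grad_x = 2*4*-2.103 = -16.8238, grad_y = 2*3*2.3899 = 14.3395
  x_4 = -2.103 - 0.02*-16.8238 = -1.7665
  y_4 = 2.3899 - 0.02*14.3395 = 2.1031
f(-1.7665, 2.1031) = 4*(-1.7665)^2 + 3*2.1031^2 = 25.7515


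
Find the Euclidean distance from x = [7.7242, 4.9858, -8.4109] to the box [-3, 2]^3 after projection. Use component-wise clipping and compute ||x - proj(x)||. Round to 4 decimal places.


Project each component onto [-3, 2].
clip(7.7242) = 2.0, clip(4.9858) = 2.0, clip(-8.4109) = -3.0
Projection = [2.0, 2.0, -3.0]
Squared diffs: [32.7665, 8.915, 29.2778]
Distance = sqrt(70.9593) = 8.4237


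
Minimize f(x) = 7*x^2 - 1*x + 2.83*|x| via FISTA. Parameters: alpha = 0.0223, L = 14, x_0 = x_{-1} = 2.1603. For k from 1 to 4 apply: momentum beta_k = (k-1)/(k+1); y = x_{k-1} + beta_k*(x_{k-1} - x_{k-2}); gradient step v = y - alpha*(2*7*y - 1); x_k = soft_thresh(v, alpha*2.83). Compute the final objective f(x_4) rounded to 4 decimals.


FISTA on f(x) = 7*x^2 - 1*x + 2.83*|x|
L = 14, alpha = 0.0223
Iteration 1: beta = 0.0, y = 2.1603 + 0.0*(2.1603 - 2.1603) = 2.1603
  grad(y) = 29.2442, v = y - alpha*grad = 1.5082
  prox(v) = soft_thresh(1.5082, 0.0631) = 1.445
Iteration 2: beta = 0.3333, y = 1.445 + 0.3333*(1.445 - 2.1603) = 1.2066
  grad(y) = 15.8928, v = y - alpha*grad = 0.8522
  prox(v) = soft_thresh(0.8522, 0.0631) = 0.7891
Iteration 3: beta = 0.5, y = 0.7891 + 0.5*(0.7891 - 1.445) = 0.4611
  grad(y) = 5.456, v = y - alpha*grad = 0.3395
  prox(v) = soft_thresh(0.3395, 0.0631) = 0.2764
Iteration 4: beta = 0.6, y = 0.2764 + 0.6*(0.2764 - 0.7891) = -0.0313
  grad(y) = -1.438, v = y - alpha*grad = 0.0008
  prox(v) = soft_thresh(0.0008, 0.0631) = 0.0
f(x_4) = 7*0.0^2 - 1*0.0 + 2.83*|0.0| = 0.0


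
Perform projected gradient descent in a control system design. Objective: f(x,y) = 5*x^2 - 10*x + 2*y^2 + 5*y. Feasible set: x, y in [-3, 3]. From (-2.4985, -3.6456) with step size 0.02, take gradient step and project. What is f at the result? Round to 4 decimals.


Step 1: Compute gradient at (-2.4985, -3.6456).
grad_x = 2*5*-2.4985 - 10 = -34.985
grad_y = 2*2*-3.6456 + 5 = -9.5824
Step 2: Gradient step.
x_raw = -2.4985 - 0.02*-34.985 = -1.7988
y_raw = -3.6456 - 0.02*-9.5824 = -3.454
Step 3: Project onto [-3, 3].
x_proj = clip(-1.7988) = -1.7988
y_proj = clip(-3.454) = -3.0
Step 4: Evaluate f.
f(-1.7988, -3.0) = 37.1664


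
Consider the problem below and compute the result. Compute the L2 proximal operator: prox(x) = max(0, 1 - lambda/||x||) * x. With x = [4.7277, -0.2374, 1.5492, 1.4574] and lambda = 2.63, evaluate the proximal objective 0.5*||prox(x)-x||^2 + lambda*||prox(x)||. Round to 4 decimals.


Step 1: Compute ||x||.
||x|| = 5.1896
Step 2: Compute scaling factor.
scale = max(0, 1 - 2.63/5.1896) = 0.4932
Step 3: prox(x) = [2.3318, -0.1171, 0.7641, 0.7188]
||prox(x)|| = 2.5596
Step 4: Proximal objective.
0.5*||prox-x||^2 = 3.4585
lambda*||prox|| = 6.7317
Total = 10.1901


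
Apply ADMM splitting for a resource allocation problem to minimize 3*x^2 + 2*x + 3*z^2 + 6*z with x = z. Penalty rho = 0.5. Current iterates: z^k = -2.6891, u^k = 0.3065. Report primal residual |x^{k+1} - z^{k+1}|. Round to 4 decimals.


ADMM iteration with rho = 0.5, z^k = -2.6891, u^k = 0.3065
Step 1: x-update.
Minimize 3*x^2 + 2*x + (0.5/2)*(x + 2.6891 + 0.3065)^2
FOC: (2*3 + 0.5)*x = -2 + 0.5*(-2.6891 - 0.3065)
x^{k+1} = -0.5381
Step 2: z-update.
Minimize 3*z^2 + 6*z + (0.5/2)*(-0.5381 - z + 0.3065)^2
FOC: (2*3 + 0.5)*z = -6 + 0.5*(-0.5381 + 0.3065)
z^{k+1} = -0.9409
Step 3: u-update.
u^{k+1} = 0.3065 - 0.5381 + 0.9409 = 0.7093
Step 4: Primal residual = |-0.5381 + 0.9409| = 0.4028


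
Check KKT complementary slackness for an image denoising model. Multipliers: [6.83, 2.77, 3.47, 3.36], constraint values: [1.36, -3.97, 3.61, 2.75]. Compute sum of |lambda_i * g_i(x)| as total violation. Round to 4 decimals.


KKT complementary slackness check:
lambda_1 * g_1 = 6.83 * 1.36 = 9.2888
lambda_2 * g_2 = 2.77 * -3.97 = -10.9969
lambda_3 * g_3 = 3.47 * 3.61 = 12.5267
lambda_4 * g_4 = 3.36 * 2.75 = 9.24
Total violation = 9.2888 + 10.9969 + 12.5267 + 9.24 = 42.0524


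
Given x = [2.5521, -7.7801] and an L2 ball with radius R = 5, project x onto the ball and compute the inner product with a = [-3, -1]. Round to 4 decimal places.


Step 1: Compute ||x|| (intermediates to 6 decimals).
||x|| = sqrt(2.5521^2 + (-7.7801)^2) = 8.187989
Step 2: Project.
Since ||x|| > R, scale = R/||x|| = 5/8.187989 = 0.610651, proj(x) = scale * x
proj(x) = [1.558442, -4.750926]
Step 3: Dot product.
a^T * proj(x) = -3*1.558442 - 1*(-4.750926) = 0.0756


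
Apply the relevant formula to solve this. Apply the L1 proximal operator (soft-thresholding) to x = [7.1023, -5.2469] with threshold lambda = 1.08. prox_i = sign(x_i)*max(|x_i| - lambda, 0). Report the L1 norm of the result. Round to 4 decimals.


Soft-thresholding with lambda = 1.08:
prox(7.1023) = sign(7.1023)*max(|7.1023| - 1.08, 0) = 6.0223
prox(-5.2469) = sign(-5.2469)*max(|-5.2469| - 1.08, 0) = -4.1669
prox(x) = [6.0223, -4.1669]
||prox(x)||_1 = 6.0223 + 4.1669 = 10.1892


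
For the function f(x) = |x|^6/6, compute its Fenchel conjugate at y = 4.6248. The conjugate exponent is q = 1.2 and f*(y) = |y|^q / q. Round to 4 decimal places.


The conjugate exponent q satisfies 1/p + 1/q = 1.
p = 6, so q = 6/(6 - 1) = 1.2
|y|^q = 4.6248^1.2 = 6.2822
f*(4.6248) = 6.2822 / 1.2 = 5.2352


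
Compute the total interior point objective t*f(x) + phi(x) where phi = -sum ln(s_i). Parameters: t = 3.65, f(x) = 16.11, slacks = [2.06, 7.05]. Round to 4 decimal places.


Step 1: Compute log-barrier.
ln values: [0.7227, 1.953]
phi = -(0.7227 + 1.953) = -2.6757
Step 2: Compute augmented objective.
t*f(x) = 3.65*16.11 = 58.8015
Total = 58.8015 - 2.6757 = 56.1258


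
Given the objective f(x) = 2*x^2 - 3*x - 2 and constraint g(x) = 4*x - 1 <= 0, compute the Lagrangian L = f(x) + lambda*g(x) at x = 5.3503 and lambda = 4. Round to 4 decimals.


Step 1: Evaluate f(x).
f(5.3503) = 2*5.3503^2 - 3*5.3503 - 2 = 39.2005
Step 2: Evaluate g(x).
g(5.3503) = 4*5.3503 - 1 = 20.4012
Step 3: Compute Lagrangian.
L = 39.2005 + 4*20.4012 = 120.8053


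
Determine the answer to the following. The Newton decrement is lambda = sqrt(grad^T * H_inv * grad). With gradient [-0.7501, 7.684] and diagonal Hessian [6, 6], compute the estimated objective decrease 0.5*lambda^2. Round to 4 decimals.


Step 1: H is diagonal, so H^(-1) * g = [-0.125, 1.2807].
Step 2: g^T H^(-1) g = sum_i g_i^2 / H_ii
  = (-0.7501)^2/6 + (7.684)^2/6
  = 0.0938 + 9.8406 = 9.9344
Step 3: Objective decrease = 0.5 * g^T H^(-1) g = 4.9672


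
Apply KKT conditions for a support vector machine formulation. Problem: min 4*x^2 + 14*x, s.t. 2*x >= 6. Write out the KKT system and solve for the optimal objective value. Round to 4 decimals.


Step 1: Try lambda = 0 (constraint inactive).
x_unc = -14/(2*4) = -1.75
Check: 2*-1.75 = -3.5 < 6 -- violated!
Step 2: Constraint must be active: 2*x = 6
x* = 6/2 = 3.0
lambda = (2*4*3.0 + 14)/2 = 19.0
Step 3: Compute optimal value.
f(x*) = 4*3.0^2 + 14*3.0 = 78.0


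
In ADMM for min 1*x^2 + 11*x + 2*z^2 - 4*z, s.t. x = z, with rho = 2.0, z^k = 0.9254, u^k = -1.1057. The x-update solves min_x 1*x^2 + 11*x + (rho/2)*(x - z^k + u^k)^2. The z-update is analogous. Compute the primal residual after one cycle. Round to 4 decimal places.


ADMM iteration with rho = 2.0, z^k = 0.9254, u^k = -1.1057
Step 1: x-update.
Minimize 1*x^2 + 11*x + (2.0/2)*(x - 0.9254 - 1.1057)^2
FOC: (2*1 + 2.0)*x = -11 + 2.0*(0.9254 + 1.1057)
x^{k+1} = -1.7345
Step 2: z-update.
Minimize 2*z^2 - 4*z + (2.0/2)*(-1.7345 - z - 1.1057)^2
FOC: (2*2 + 2.0)*z = 4 + 2.0*(-1.7345 - 1.1057)
z^{k+1} = -0.2801
Step 3: u-update.
u^{k+1} = -1.1057 - 1.7345 + 0.2801 = -2.5601
Step 4: Primal residual = |-1.7345 + 0.2801| = 1.4544


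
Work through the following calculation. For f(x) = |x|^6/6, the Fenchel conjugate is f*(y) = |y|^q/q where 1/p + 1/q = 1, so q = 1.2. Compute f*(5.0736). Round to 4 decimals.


The conjugate exponent q satisfies 1/p + 1/q = 1.
p = 6, so q = 6/(6 - 1) = 1.2
|y|^q = 5.0736^1.2 = 7.0207
f*(5.0736) = 7.0207 / 1.2 = 5.8506


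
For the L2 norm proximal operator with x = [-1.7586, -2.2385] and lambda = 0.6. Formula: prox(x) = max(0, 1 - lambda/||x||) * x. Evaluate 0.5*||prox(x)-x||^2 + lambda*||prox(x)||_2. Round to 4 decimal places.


Step 1: Compute ||x||.
||x|| = 2.8467
Step 2: Compute scaling factor.
scale = max(0, 1 - 0.6/2.8467) = 0.7892
Step 3: prox(x) = [-1.3879, -1.7667]
||prox(x)|| = 2.2467
Step 4: Proximal objective.
0.5*||prox-x||^2 = 0.18
lambda*||prox|| = 1.348
Total = 1.528


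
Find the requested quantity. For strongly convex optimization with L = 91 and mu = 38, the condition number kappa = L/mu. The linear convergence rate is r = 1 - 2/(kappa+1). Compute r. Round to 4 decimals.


Step 1: Compute the condition number.
kappa = L/mu = 91/38 = 2.3947
Step 2: Compute the convergence rate.
r = 1 - 2/(kappa + 1) = 1 - 2*mu/(L + mu) = (L - mu)/(L + mu) = 53/129 = 0.4109


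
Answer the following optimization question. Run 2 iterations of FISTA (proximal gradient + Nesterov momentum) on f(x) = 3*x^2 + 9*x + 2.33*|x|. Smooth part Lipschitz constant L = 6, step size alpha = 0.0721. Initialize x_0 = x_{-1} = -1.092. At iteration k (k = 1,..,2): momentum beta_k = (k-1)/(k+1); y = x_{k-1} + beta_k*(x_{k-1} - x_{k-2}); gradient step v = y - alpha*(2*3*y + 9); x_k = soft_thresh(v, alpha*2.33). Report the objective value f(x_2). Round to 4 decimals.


FISTA on f(x) = 3*x^2 + 9*x + 2.33*|x|
L = 6, alpha = 0.0721
Iteration 1: beta = 0.0, y = -1.092 + 0.0*(-1.092 + 1.092) = -1.092
  grad(y) = 2.448, v = y - alpha*grad = -1.2685
  prox(v) = soft_thresh(-1.2685, 0.168) = -1.1005
Iteration 2: beta = 0.3333, y = -1.1005 + 0.3333*(-1.1005 + 1.092) = -1.1033
  grad(y) = 2.3799, v = y - alpha*grad = -1.2749
  prox(v) = soft_thresh(-1.2749, 0.168) = -1.1069
f(x_2) = 3*(-1.1069)^2 + 9*(-1.1069) + 2.33*|-1.1069| = -3.7073


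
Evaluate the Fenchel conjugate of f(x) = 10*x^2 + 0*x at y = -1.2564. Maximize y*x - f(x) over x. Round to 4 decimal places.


f*(y) = sup_x {y*x - a*x^2 - b*x} = sup_x {(y-b)*x - a*x^2}
FOC: (y - b) - 2a*x = 0 => x* = (y - b)/(2a)
x* = (-1.2564 - 0)/(2*10) = -0.0628
f*(-1.2564) = (y-b)^2/(4a) = (-1.2564 - 0)^2/(4*10)
= 1.5785/40 = 0.0395


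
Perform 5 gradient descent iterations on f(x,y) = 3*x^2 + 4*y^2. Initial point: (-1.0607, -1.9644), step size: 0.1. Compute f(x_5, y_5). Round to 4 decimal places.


Gradient descent on f(x,y) = 3*x^2 + 4*y^2.
Starting point: (-1.0607, -1.9644), alpha = 0.1
Step 1: grad_x = 2*3*-1.0607 = -6.3642, grad_y = 2*4*-1.9644 = -15.7152
  x_1 = -1.0607 - 0.1*-6.3642 = -0.4243
  y_1 = -1.9644 - 0.1*-15.7152 = -0.3929
Step 2: grad_x = 2*3*-0.4243 = -2.5457, grad_y = 2*4*-0.3929 = -3.143
  x_2 = -0.4243 - 0.1*-2.5457 = -0.1697
  y_2 = -0.3929 - 0.1*-3.143 = -0.0786
Step 3: grad_x = 2*3*-0.1697 = -1.0183, grad_y = 2*4*-0.0786 = -0.6286
  x_3 = -0.1697 - 0.1*-1.0183 = -0.0679
  y_3 = -0.0786 - 0.1*-0.6286 = -0.0157
Step 4: grad_x = 2*3*-0.0679 = -0.4073, grad_y = 2*4*-0.0157 = -0.1257
  x_4 = -0.0679 - 0.1*-0.4073 = -0.0272
  y_4 = -0.0157 - 0.1*-0.1257 = -0.0031
Step 5: grad_x = 2*3*-0.0272 = -0.1629, grad_y = 2*4*-0.0031 = -0.0251
  x_5 = -0.0272 - 0.1*-0.1629 = -0.0109
  y_5 = -0.0031 - 0.1*-0.0251 = -0.0006
f(-0.0109, -0.0006) = 3*(-0.0109)^2 + 4*(-0.0006)^2 = 0.0004


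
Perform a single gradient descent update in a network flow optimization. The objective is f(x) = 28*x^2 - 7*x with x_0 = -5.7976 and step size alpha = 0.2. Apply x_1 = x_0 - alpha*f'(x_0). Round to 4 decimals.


We compute the gradient at x_0 and apply the update.
f'(x) = 56*x - 7
f'(-5.7976) = 56*-5.7976 - 7 = -331.6656
x_1 = -5.7976 - 0.2*-331.6656 = 60.5355


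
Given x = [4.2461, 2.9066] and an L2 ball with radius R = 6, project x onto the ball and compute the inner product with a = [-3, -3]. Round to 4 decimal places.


Step 1: Compute ||x|| (intermediates to 6 decimals).
||x|| = sqrt(4.2461^2 + 2.9066^2) = 5.145648
Step 2: Project.
Since ||x|| <= R, proj = x (no scaling needed).
proj(x) = [4.2461, 2.9066]
Step 3: Dot product.
a^T * proj(x) = -3*4.2461 - 3*2.9066 = -21.4581


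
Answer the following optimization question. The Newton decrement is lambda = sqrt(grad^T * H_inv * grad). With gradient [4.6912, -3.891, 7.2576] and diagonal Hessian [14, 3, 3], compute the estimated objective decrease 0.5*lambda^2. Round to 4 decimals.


Step 1: H is diagonal, so H^(-1) * g = [0.3351, -1.297, 2.4192].
Step 2: g^T H^(-1) g = sum_i g_i^2 / H_ii
  = (4.6912)^2/14 + (-3.891)^2/3 + (7.2576)^2/3
  = 1.572 + 5.0466 + 17.5576 = 24.1762
Step 3: Objective decrease = 0.5 * g^T H^(-1) g = 12.0881


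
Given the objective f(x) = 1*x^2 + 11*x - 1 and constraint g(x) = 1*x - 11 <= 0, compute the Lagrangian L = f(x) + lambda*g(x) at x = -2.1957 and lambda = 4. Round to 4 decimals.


Step 1: Evaluate f(x).
f(-2.1957) = 1*(-2.1957)^2 + 11*(-2.1957) - 1 = -20.3316
Step 2: Evaluate g(x).
g(-2.1957) = 1*-2.1957 - 11 = -13.1957
Step 3: Compute Lagrangian.
L = -20.3316 + 4*-13.1957 = -73.1144


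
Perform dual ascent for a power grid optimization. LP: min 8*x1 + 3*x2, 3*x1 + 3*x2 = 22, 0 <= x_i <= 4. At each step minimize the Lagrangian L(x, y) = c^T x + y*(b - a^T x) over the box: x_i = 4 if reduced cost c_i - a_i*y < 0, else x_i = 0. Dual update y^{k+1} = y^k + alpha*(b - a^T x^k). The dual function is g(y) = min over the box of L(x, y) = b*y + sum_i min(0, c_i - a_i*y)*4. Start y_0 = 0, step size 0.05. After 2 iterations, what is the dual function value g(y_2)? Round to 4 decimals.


Dual ascent for LP: min 8*x1 + 3*x2, 3*x1 + 3*x2 = 22, 0 <= x_i <= 4
Step 1: y^k = 0.0, reduced costs: (8.0, 3.0)
  x^k = (0.0, 0.0), subgradient = b - a^T x = 22.0
  y^{k+1} = 0.0 + 0.05*22.0 = 1.1
Step 2: y^k = 1.1, reduced costs: (4.7, -0.3)
  x^k = (0.0, 4.0), subgradient = b - a^T x = 10.0
  y^{k+1} = 1.1 + 0.05*10.0 = 1.6
Dual objective at y_2 = 1.6: reduced costs (3.2, -1.8), box minimizer x = (0.0, 4.0)
g(y_2) = b*y + (c1 - a1*y)*x1 + (c2 - a2*y)*x2 = 22*1.6 + 3.2*0.0 + (-1.8)*4.0 = 35.2 + 0.0 - 7.2 = 28.0


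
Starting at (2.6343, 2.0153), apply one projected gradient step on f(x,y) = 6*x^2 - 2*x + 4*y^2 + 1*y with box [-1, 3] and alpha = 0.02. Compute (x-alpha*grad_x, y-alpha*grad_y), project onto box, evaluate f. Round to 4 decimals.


Step 1: Compute gradient at (2.6343, 2.0153).
grad_x = 2*6*2.6343 - 2 = 29.6116
grad_y = 2*4*2.0153 + 1 = 17.1224
Step 2: Gradient step.
x_raw = 2.6343 - 0.02*29.6116 = 2.0421
y_raw = 2.0153 - 0.02*17.1224 = 1.6729
Step 3: Project onto [-1, 3].
x_proj = clip(2.0421) = 2.0421
y_proj = clip(1.6729) = 1.6729
Step 4: Evaluate f.
f(2.0421, 1.6729) = 33.8027


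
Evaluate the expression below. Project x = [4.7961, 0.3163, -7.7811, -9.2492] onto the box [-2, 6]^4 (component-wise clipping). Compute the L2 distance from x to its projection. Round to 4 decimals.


Project each component onto [-2, 6].
clip(4.7961) = 4.7961, clip(0.3163) = 0.3163, clip(-7.7811) = -2.0, clip(-9.2492) = -2.0
Projection = [4.7961, 0.3163, -2.0, -2.0]
Squared diffs: [0.0, 0.0, 33.4211, 52.5509]
Distance = sqrt(85.972) = 9.2721


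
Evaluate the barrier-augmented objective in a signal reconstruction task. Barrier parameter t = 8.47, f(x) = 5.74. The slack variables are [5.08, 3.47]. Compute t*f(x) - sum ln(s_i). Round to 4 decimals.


Step 1: Compute log-barrier.
ln values: [1.6253, 1.2442]
phi = -(1.6253 + 1.2442) = -2.8695
Step 2: Compute augmented objective.
t*f(x) = 8.47*5.74 = 48.6178
Total = 48.6178 - 2.8695 = 45.7483


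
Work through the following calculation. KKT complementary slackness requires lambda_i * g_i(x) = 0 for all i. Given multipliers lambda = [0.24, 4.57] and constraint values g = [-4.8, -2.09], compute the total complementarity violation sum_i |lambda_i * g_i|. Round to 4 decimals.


KKT complementary slackness check:
lambda_1 * g_1 = 0.24 * -4.8 = -1.152
lambda_2 * g_2 = 4.57 * -2.09 = -9.5513
Total violation = 1.152 + 9.5513 = 10.7033


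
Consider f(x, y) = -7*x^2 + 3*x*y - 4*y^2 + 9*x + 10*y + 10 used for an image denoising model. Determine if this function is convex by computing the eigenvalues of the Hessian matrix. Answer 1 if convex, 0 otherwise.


The Hessian of f(x,y) = -7*x^2 + 3*x*y - 4*y^2 + 9*x + 10*y + 10 is:
H = [[-14, 3], [3, -8]]
Trace = -14 - 8 = -22
Determinant = -14*-8 - (3)^2 = 103
Discriminant = (-22)^2 - 4*103 = 72.0
Eigenvalues: lambda_1 = -15.2426, lambda_2 = -6.7574
The function is not convex.

0


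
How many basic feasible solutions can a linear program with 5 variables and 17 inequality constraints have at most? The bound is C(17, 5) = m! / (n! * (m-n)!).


Each vertex corresponds to some choice of n active constraints out of m, so the number of vertices is at most C(m, n) = m! / (n!(m-n)!).
m = 17, n = 5
Numerator: 17 * 16 * 15 * 14 * 13
Denominator: 5! = 120
C(17, 5) = 6188


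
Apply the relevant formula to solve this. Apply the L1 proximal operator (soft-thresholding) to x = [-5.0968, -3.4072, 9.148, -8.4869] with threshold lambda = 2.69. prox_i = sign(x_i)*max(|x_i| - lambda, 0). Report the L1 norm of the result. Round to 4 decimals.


Soft-thresholding with lambda = 2.69:
prox(-5.0968) = sign(-5.0968)*max(|-5.0968| - 2.69, 0) = -2.4068
prox(-3.4072) = sign(-3.4072)*max(|-3.4072| - 2.69, 0) = -0.7172
prox(9.148) = sign(9.148)*max(|9.148| - 2.69, 0) = 6.458
prox(-8.4869) = sign(-8.4869)*max(|-8.4869| - 2.69, 0) = -5.7969
prox(x) = [-2.4068, -0.7172, 6.458, -5.7969]
||prox(x)||_1 = 2.4068 + 0.7172 + 6.458 + 5.7969 = 15.3789


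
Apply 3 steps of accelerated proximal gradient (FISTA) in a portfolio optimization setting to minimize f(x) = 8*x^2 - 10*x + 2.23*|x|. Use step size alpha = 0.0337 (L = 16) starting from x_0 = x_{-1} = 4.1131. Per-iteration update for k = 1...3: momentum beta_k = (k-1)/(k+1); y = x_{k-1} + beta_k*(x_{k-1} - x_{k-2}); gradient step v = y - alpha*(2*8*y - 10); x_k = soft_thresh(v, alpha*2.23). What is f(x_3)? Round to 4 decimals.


FISTA on f(x) = 8*x^2 - 10*x + 2.23*|x|
L = 16, alpha = 0.0337
Iteration 1: beta = 0.0, y = 4.1131 + 0.0*(4.1131 - 4.1131) = 4.1131
  grad(y) = 55.8096, v = y - alpha*grad = 2.2323
  prox(v) = soft_thresh(2.2323, 0.0752) = 2.1572
Iteration 2: beta = 0.3333, y = 2.1572 + 0.3333*(2.1572 - 4.1131) = 1.5052
  grad(y) = 14.083, v = y - alpha*grad = 1.0306
  prox(v) = soft_thresh(1.0306, 0.0752) = 0.9554
Iteration 3: beta = 0.5, y = 0.9554 + 0.5*(0.9554 - 2.1572) = 0.3546
  grad(y) = -4.3268, v = y - alpha*grad = 0.5004
  prox(v) = soft_thresh(0.5004, 0.0752) = 0.4252
f(x_3) = 8*0.4252^2 - 10*0.4252 + 2.23*|0.4252| = -1.8575


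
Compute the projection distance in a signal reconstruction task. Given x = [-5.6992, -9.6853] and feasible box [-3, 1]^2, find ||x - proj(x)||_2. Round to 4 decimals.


Project each component onto [-3, 1].
clip(-5.6992) = -3.0, clip(-9.6853) = -3.0
Projection = [-3.0, -3.0]
Squared diffs: [7.2857, 44.6932]
Distance = sqrt(51.9789) = 7.2096


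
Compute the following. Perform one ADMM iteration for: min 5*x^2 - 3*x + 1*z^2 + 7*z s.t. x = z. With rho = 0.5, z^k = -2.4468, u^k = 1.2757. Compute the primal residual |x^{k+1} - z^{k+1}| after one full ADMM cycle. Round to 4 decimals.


ADMM iteration with rho = 0.5, z^k = -2.4468, u^k = 1.2757
Step 1: x-update.
Minimize 5*x^2 - 3*x + (0.5/2)*(x + 2.4468 + 1.2757)^2
FOC: (2*5 + 0.5)*x = 3 + 0.5*(-2.4468 - 1.2757)
x^{k+1} = 0.1085
Step 2: z-update.
Minimize 1*z^2 + 7*z + (0.5/2)*(0.1085 - z + 1.2757)^2
FOC: (2*1 + 0.5)*z = -7 + 0.5*(0.1085 + 1.2757)
z^{k+1} = -2.5232
Step 3: u-update.
u^{k+1} = 1.2757 + 0.1085 + 2.5232 = 3.9073
Step 4: Primal residual = |0.1085 + 2.5232| = 2.6316


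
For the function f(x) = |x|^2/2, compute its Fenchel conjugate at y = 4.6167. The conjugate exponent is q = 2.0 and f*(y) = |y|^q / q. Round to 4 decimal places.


The conjugate exponent q satisfies 1/p + 1/q = 1.
p = 2, so q = 2/(2 - 1) = 2.0
|y|^q = 4.6167^2.0 = 21.3139
f*(4.6167) = 21.3139 / 2.0 = 10.657


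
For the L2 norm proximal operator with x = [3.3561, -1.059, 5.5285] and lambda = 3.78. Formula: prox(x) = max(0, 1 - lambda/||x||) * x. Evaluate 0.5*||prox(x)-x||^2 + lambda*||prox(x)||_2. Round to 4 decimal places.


Step 1: Compute ||x||.
||x|| = 6.5536
Step 2: Compute scaling factor.
scale = max(0, 1 - 3.78/6.5536) = 0.4232
Step 3: prox(x) = [1.4204, -0.4482, 2.3397]
||prox(x)|| = 2.7736
Step 4: Proximal objective.
0.5*||prox-x||^2 = 7.1442
lambda*||prox|| = 10.4842
Total = 17.6283


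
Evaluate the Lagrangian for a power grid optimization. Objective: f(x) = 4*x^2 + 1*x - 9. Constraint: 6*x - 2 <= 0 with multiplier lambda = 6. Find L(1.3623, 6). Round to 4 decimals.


Step 1: Evaluate f(x).
f(1.3623) = 4*1.3623^2 + 1*1.3623 - 9 = -0.2143
Step 2: Evaluate g(x).
g(1.3623) = 6*1.3623 - 2 = 6.1738
Step 3: Compute Lagrangian.
L = -0.2143 + 6*6.1738 = 36.8285


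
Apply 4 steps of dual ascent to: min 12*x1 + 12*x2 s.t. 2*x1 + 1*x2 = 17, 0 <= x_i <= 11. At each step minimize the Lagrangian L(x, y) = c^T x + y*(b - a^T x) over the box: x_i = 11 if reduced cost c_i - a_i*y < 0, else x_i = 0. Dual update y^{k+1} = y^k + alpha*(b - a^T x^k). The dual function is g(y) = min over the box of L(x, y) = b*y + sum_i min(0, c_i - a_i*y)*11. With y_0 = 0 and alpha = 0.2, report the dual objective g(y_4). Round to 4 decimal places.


Dual ascent for LP: min 12*x1 + 12*x2, 2*x1 + 1*x2 = 17, 0 <= x_i <= 11
Step 1: y^k = 0.0, reduced costs: (12.0, 12.0)
  x^k = (0.0, 0.0), subgradient = b - a^T x = 17.0
  y^{k+1} = 0.0 + 0.2*17.0 = 3.4
Step 2: y^k = 3.4, reduced costs: (5.2, 8.6)
  x^k = (0.0, 0.0), subgradient = b - a^T x = 17.0
  y^{k+1} = 3.4 + 0.2*17.0 = 6.8
Step 3: y^k = 6.8, reduced costs: (-1.6, 5.2)
  x^k = (11.0, 0.0), subgradient = b - a^T x = -5.0
  y^{k+1} = 6.8 + 0.2*-5.0 = 5.8
Step 4: y^k = 5.8, reduced costs: (0.4, 6.2)
  x^k = (0.0, 0.0), subgradient = b - a^T x = 17.0
  y^{k+1} = 5.8 + 0.2*17.0 = 9.2
Dual objective at y_4 = 9.2: reduced costs (-6.4, 2.8), box minimizer x = (11.0, 0.0)
g(y_4) = b*y + (c1 - a1*y)*x1 + (c2 - a2*y)*x2 = 17*9.2 + (-6.4)*11.0 + 2.8*0.0 = 156.4 - 70.4 + 0.0 = 86.0


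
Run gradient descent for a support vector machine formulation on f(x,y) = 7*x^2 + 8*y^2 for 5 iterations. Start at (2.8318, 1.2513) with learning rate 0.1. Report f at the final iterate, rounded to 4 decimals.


Gradient descent on f(x,y) = 7*x^2 + 8*y^2.
Starting point: (2.8318, 1.2513), alpha = 0.1
Step 1: grad_x = 2*7*2.8318 = 39.6452, grad_y = 2*8*1.2513 = 20.0208
  x_1 = 2.8318 - 0.1*39.6452 = -1.1327
  y_1 = 1.2513 - 0.1*20.0208 = -0.7508
Step 2: grad_x = 2*7*-1.1327 = -15.8581, grad_y = 2*8*-0.7508 = -12.0125
  x_2 = -1.1327 - 0.1*-15.8581 = 0.4531
  y_2 = -0.7508 - 0.1*-12.0125 = 0.4505
Step 3: grad_x = 2*7*0.4531 = 6.3432, grad_y = 2*8*0.4505 = 7.2075
  x_3 = 0.4531 - 0.1*6.3432 = -0.1812
  y_3 = 0.4505 - 0.1*7.2075 = -0.2703
Step 4: grad_x = 2*7*-0.1812 = -2.5373, grad_y = 2*8*-0.2703 = -4.3245
  x_4 = -0.1812 - 0.1*-2.5373 = 0.0725
  y_4 = -0.2703 - 0.1*-4.3245 = 0.1622
Step 5: grad_x = 2*7*0.0725 = 1.0149, grad_y = 2*8*0.1622 = 2.5947
  x_5 = 0.0725 - 0.1*1.0149 = -0.029
  y_5 = 0.1622 - 0.1*2.5947 = -0.0973
f(-0.029, -0.0973) = 7*(-0.029)^2 + 8*(-0.0973)^2 = 0.0816


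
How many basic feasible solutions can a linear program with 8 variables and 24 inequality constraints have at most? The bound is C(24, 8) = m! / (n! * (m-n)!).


Each vertex corresponds to some choice of n active constraints out of m, so the number of vertices is at most C(m, n) = m! / (n!(m-n)!).
m = 24, n = 8
Numerator: 24 * 23 * 22 * 21 * 20 * 19 * 18 * 17
Denominator: 8! = 40320
C(24, 8) = 735471


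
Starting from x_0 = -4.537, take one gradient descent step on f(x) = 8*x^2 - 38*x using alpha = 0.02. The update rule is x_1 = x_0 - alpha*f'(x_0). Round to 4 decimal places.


We compute the gradient at x_0 and apply the update.
f'(x) = 16*x - 38
f'(-4.537) = 16*-4.537 - 38 = -110.592
x_1 = -4.537 - 0.02*-110.592 = -2.3252


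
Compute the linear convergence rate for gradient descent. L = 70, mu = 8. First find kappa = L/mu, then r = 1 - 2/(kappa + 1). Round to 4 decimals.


Step 1: Compute the condition number.
kappa = L/mu = 70/8 = 8.75
Step 2: Compute the convergence rate.
r = 1 - 2/(kappa + 1) = 1 - 2*mu/(L + mu) = (L - mu)/(L + mu) = 62/78 = 0.7949


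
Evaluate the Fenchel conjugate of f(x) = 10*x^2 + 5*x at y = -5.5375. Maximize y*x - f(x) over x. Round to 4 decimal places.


f*(y) = sup_x {y*x - a*x^2 - b*x} = sup_x {(y-b)*x - a*x^2}
FOC: (y - b) - 2a*x = 0 => x* = (y - b)/(2a)
x* = (-5.5375 - 5)/(2*10) = -0.5269
f*(-5.5375) = (y-b)^2/(4a) = (-5.5375 - 5)^2/(4*10)
= 111.0389/40 = 2.776


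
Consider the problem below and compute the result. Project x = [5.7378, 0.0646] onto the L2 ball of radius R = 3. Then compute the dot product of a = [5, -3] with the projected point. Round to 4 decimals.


Step 1: Compute ||x|| (intermediates to 6 decimals).
||x|| = sqrt(5.7378^2 + 0.0646^2) = 5.738164
Step 2: Project.
Since ||x|| > R, scale = R/||x|| = 3/5.738164 = 0.522815, proj(x) = scale * x
proj(x) = [2.999808, 0.033774]
Step 3: Dot product.
a^T * proj(x) = 5*2.999808 - 3*0.033774 = 14.8977
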